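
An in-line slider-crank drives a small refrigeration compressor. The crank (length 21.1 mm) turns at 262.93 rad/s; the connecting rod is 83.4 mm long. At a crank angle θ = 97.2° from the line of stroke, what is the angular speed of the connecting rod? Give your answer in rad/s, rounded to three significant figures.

ω = 262.9 rad/s
The rod makes angle φ with the slider axis where L sinφ = r sinθ; differentiating, L cosφ·φ̇ = r ω cosθ.
L cosφ = √(L² − r² sin²θ) = 0.08073 m.
|ω_rod| = r ω |cosθ| / √(L² − r² sin²θ) = 0.0211·262.9·0.12533/0.08073 = 8.613 rad/s.

8.61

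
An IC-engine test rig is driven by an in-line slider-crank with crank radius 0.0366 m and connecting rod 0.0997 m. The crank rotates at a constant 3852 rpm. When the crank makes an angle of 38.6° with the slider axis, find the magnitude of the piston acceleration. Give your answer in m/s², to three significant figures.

5230

ω = 2π·3852/60 = 403.4 rad/s
x(θ) = r cosθ + √(L² − r² sin²θ); with ω constant, a = ω²·d²x/dθ².
d²x/dθ² = −r cosθ − r²(cos2θ)/√u − r⁴ sin²2θ/(4u^{3/2}),  u = L² − r² sin²θ = 0.0094187 m².
Substituting r = 0.0366 m, L = 0.0997 m, θ = 38.6°: d²x/dθ² = -0.032128 m.
a = ω²·d²x/dθ² = (403.4)²·(-0.032128) = -5227.8 m/s²;  |a| = 5227.8 m/s².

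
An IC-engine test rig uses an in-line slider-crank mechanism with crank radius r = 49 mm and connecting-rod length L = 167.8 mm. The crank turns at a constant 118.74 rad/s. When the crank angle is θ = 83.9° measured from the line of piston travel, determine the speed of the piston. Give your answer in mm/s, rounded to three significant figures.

ω = 118.7 rad/s
For an in-line slider-crank, x = r cosθ + √(L² − r² sin²θ), so v = −rω sinθ·[1 + r cosθ/√(L² − r² sin²θ)].
With r = 0.049 m, L = 0.1678 m, θ = 83.9°: √(L² − r² sin²θ) = 0.16057 m.
v = −0.049·118.7·0.99434·[1 + 0.049·0.10626/0.16057] = -5.9729 m/s.
|v| = 5.9729 m/s = 5972.9 mm/s.

5970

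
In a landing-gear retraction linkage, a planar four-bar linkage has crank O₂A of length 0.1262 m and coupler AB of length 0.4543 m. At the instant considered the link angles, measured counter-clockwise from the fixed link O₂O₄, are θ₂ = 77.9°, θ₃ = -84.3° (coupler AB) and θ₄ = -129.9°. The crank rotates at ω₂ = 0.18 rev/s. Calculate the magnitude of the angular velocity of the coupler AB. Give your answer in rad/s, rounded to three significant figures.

0.205

ω₂ = 1.131 rad/s (from 0.18 rev/s).
Differentiating the loop-closure r₂e^{iθ₂}+r₃e^{iθ₃}=r₁+r₄e^{iθ₄} gives r₂ω₂e^{iθ₂}+r₃ω₃e^{iθ₃}=r₄ω₄e^{iθ₄}.
Eliminating the other unknown: ω₃ = r₂ω₂ sin(θ₄−θ₂) / [r₃ sin(θ₃−θ₄)].
Numerator sine = +0.46639; denominator sine = +0.71447.
Result = 0.1262·1.131·(+0.46639) / (0.4543·(+0.71447)) = +0.20508 rad/s; magnitude 0.20508 rad/s.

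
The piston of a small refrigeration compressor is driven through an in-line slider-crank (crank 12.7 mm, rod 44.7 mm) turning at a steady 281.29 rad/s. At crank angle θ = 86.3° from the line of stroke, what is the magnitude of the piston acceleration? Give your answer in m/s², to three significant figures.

230

ω = 281.3 rad/s
x(θ) = r cosθ + √(L² − r² sin²θ); with ω constant, a = ω²·d²x/dθ².
d²x/dθ² = −r cosθ − r²(cos2θ)/√u − r⁴ sin²2θ/(4u^{3/2}),  u = L² − r² sin²θ = 0.00183747 m².
Substituting r = 0.0127 m, L = 0.0447 m, θ = 86.3°: d²x/dθ² = +0.0029104 m.
a = ω²·d²x/dθ² = (281.3)²·(+0.0029104) = +230.28 m/s²;  |a| = 230.28 m/s².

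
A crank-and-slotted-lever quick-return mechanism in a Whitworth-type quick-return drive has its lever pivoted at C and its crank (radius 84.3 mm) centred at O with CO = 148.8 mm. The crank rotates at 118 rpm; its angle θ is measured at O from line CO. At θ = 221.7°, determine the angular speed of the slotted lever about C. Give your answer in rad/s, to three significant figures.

ω = 12.36 rad/s (from 118 rpm).
Crank pin A relative to C: A = (d + r cosθ, r sinθ); lever angle φ = atan2(r sinθ, d + r cosθ).
Differentiating tanφ: φ̇ = rω(d cosθ + r)/(d² + r² + 2dr cosθ).
d² + r² + 2dr cosθ = |CA|² = 0.0105165 m²;  d cosθ + r = -0.0268 m.
|ω_lever| = |0.0843·12.36·-0.0268| / 0.0105165 = 2.6546 rad/s.

2.65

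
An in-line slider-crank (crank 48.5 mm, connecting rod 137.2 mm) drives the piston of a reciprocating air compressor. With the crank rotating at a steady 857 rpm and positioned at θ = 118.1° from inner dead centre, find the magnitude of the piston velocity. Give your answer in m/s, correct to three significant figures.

ω = 2π·857/60 = 89.74 rad/s
For an in-line slider-crank, x = r cosθ + √(L² − r² sin²θ), so v = −rω sinθ·[1 + r cosθ/√(L² − r² sin²θ)].
With r = 0.0485 m, L = 0.1372 m, θ = 118.1°: √(L² − r² sin²θ) = 0.13036 m.
v = −0.0485·89.74·0.88213·[1 + 0.0485·-0.47101/0.13036] = -3.1667 m/s.
|v| = 3.1667 m/s.

3.17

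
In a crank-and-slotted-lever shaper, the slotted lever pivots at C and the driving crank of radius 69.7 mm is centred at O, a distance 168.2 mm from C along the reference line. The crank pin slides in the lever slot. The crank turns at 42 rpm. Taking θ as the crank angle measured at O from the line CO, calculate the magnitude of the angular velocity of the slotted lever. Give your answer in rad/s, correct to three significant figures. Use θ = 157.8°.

2.31

ω = 4.398 rad/s (from 42 rpm).
Crank pin A relative to C: A = (d + r cosθ, r sinθ); lever angle φ = atan2(r sinθ, d + r cosθ).
Differentiating tanφ: φ̇ = rω(d cosθ + r)/(d² + r² + 2dr cosθ).
d² + r² + 2dr cosθ = |CA|² = 0.0114404 m²;  d cosθ + r = -0.086031 m.
|ω_lever| = |0.0697·4.398·-0.086031| / 0.0114404 = 2.3053 rad/s.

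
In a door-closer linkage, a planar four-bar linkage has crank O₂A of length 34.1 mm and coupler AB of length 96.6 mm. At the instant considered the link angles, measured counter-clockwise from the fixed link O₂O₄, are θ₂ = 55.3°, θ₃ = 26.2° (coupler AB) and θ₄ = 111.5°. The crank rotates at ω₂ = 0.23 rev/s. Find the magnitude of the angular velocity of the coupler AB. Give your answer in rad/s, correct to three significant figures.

ω₂ = 1.445 rad/s (from 0.23 rev/s).
Differentiating the loop-closure r₂e^{iθ₂}+r₃e^{iθ₃}=r₁+r₄e^{iθ₄} gives r₂ω₂e^{iθ₂}+r₃ω₃e^{iθ₃}=r₄ω₄e^{iθ₄}.
Eliminating the other unknown: ω₃ = r₂ω₂ sin(θ₄−θ₂) / [r₃ sin(θ₃−θ₄)].
Numerator sine = +0.83098; denominator sine = -0.99664.
Result = 0.0341·1.445·(+0.83098) / (0.0966·(-0.99664)) = -0.42534 rad/s; magnitude 0.42534 rad/s.

0.425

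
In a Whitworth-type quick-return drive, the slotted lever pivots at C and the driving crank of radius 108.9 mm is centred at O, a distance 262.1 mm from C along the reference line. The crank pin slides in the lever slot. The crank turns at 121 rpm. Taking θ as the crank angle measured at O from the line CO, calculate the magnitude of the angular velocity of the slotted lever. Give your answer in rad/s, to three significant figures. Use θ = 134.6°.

2.56

ω = 12.67 rad/s (from 121 rpm).
Crank pin A relative to C: A = (d + r cosθ, r sinθ); lever angle φ = atan2(r sinθ, d + r cosθ).
Differentiating tanφ: φ̇ = rω(d cosθ + r)/(d² + r² + 2dr cosθ).
d² + r² + 2dr cosθ = |CA|² = 0.0404729 m²;  d cosθ + r = -0.075134 m.
|ω_lever| = |0.1089·12.67·-0.075134| / 0.0404729 = 2.5616 rad/s.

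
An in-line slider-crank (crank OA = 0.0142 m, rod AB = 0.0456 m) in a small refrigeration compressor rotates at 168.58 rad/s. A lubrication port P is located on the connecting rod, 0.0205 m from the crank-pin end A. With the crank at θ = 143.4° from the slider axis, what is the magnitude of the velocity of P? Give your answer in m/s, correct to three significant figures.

1.65

ω = 168.6 rad/s.  Crank-pin speed |V_A| = rω = 2.3938 m/s, perpendicular to OA.
Rod angle: sinφ = −(r/L) sinθ ⇒ φ = -10.700°; ω_rod = −rω cosθ/√(L²−r²sin²θ) = +42.891 rad/s.
V_P = V_A + ω_rod × AP, with AP = 0.0205 m along the rod.
Components: V_Px = −rω sinθ − a·ω_rod·sinφ = -1.264 m/s;  V_Py = rω cosθ + a·ω_rod·cosφ = -1.0578 m/s.
|V_P| = √(V_Px² + V_Py²) = 1.6483 m/s.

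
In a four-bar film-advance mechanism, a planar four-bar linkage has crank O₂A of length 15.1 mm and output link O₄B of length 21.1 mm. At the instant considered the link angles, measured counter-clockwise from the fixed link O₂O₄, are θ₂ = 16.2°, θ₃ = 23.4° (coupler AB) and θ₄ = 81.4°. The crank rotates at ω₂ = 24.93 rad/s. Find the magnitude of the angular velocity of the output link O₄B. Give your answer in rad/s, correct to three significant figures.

ω₂ = 24.93 rad/s
Differentiating the loop-closure r₂e^{iθ₂}+r₃e^{iθ₃}=r₁+r₄e^{iθ₄} gives r₂ω₂e^{iθ₂}+r₃ω₃e^{iθ₃}=r₄ω₄e^{iθ₄}.
Eliminating the other unknown: ω₄ = r₂ω₂ sin(θ₂−θ₃) / [r₄ sin(θ₄−θ₃)].
Numerator sine = -0.12533; denominator sine = +0.84805.
Result = 0.0151·24.93·(-0.12533) / (0.0211·(+0.84805)) = -2.6367 rad/s; magnitude 2.6367 rad/s.

2.64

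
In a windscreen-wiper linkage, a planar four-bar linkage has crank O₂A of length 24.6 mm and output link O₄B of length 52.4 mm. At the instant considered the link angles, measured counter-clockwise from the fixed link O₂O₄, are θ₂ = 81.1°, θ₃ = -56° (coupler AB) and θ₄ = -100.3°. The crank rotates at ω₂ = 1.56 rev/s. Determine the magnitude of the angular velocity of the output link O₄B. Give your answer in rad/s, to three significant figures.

ω₂ = 9.802 rad/s (from 1.56 rev/s).
Differentiating the loop-closure r₂e^{iθ₂}+r₃e^{iθ₃}=r₁+r₄e^{iθ₄} gives r₂ω₂e^{iθ₂}+r₃ω₃e^{iθ₃}=r₄ω₄e^{iθ₄}.
Eliminating the other unknown: ω₄ = r₂ω₂ sin(θ₂−θ₃) / [r₄ sin(θ₄−θ₃)].
Numerator sine = +0.68072; denominator sine = -0.69842.
Result = 0.0246·9.802·(+0.68072) / (0.0524·(-0.69842)) = -4.485 rad/s; magnitude 4.485 rad/s.

4.49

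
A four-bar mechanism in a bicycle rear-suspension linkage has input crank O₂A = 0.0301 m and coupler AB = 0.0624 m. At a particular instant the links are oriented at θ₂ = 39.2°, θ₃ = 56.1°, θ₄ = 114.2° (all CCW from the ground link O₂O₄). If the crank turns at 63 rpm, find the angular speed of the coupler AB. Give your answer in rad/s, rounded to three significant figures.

ω₂ = 6.597 rad/s (from 63 rpm).
Differentiating the loop-closure r₂e^{iθ₂}+r₃e^{iθ₃}=r₁+r₄e^{iθ₄} gives r₂ω₂e^{iθ₂}+r₃ω₃e^{iθ₃}=r₄ω₄e^{iθ₄}.
Eliminating the other unknown: ω₃ = r₂ω₂ sin(θ₄−θ₂) / [r₃ sin(θ₃−θ₄)].
Numerator sine = +0.96593; denominator sine = -0.84897.
Result = 0.0301·6.597·(+0.96593) / (0.0624·(-0.84897)) = -3.6208 rad/s; magnitude 3.6208 rad/s.

3.62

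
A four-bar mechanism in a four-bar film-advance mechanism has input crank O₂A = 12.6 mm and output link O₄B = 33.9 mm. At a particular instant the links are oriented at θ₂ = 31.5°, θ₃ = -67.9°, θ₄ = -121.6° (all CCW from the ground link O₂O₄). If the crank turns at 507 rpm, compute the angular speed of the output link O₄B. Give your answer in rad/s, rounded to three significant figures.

24.2

ω₂ = 53.09 rad/s (from 507 rpm).
Differentiating the loop-closure r₂e^{iθ₂}+r₃e^{iθ₃}=r₁+r₄e^{iθ₄} gives r₂ω₂e^{iθ₂}+r₃ω₃e^{iθ₃}=r₄ω₄e^{iθ₄}.
Eliminating the other unknown: ω₄ = r₂ω₂ sin(θ₂−θ₃) / [r₄ sin(θ₄−θ₃)].
Numerator sine = +0.98657; denominator sine = -0.80593.
Result = 0.0126·53.09·(+0.98657) / (0.0339·(-0.80593)) = -24.157 rad/s; magnitude 24.157 rad/s.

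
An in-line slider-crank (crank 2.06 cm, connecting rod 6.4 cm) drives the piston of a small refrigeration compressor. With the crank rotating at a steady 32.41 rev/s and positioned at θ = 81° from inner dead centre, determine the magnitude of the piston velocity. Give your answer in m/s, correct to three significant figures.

ω = 2π·32.4 = 203.6 rad/s
For an in-line slider-crank, x = r cosθ + √(L² − r² sin²θ), so v = −rω sinθ·[1 + r cosθ/√(L² − r² sin²θ)].
With r = 0.0206 m, L = 0.064 m, θ = 81°: √(L² − r² sin²θ) = 0.06068 m.
v = −0.0206·203.6·0.98769·[1 + 0.0206·0.15643/0.06068] = -4.3633 m/s.
|v| = 4.3633 m/s.

4.36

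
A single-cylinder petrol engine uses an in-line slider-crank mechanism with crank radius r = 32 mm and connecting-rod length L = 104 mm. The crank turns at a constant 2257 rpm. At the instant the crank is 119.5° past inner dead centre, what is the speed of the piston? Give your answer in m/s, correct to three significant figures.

5.55

ω = 2π·2257/60 = 236.4 rad/s
For an in-line slider-crank, x = r cosθ + √(L² − r² sin²θ), so v = −rω sinθ·[1 + r cosθ/√(L² − r² sin²θ)].
With r = 0.032 m, L = 0.104 m, θ = 119.5°: √(L² − r² sin²θ) = 0.1002 m.
v = −0.032·236.4·0.87036·[1 + 0.032·-0.49242/0.1002] = -5.5475 m/s.
|v| = 5.5475 m/s.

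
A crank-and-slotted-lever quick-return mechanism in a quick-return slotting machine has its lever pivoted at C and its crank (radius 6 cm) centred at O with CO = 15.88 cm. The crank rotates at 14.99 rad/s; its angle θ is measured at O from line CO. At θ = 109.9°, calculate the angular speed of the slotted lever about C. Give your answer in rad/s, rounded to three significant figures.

0.240

ω = 14.99 rad/s
Crank pin A relative to C: A = (d + r cosθ, r sinθ); lever angle φ = atan2(r sinθ, d + r cosθ).
Differentiating tanφ: φ̇ = rω(d cosθ + r)/(d² + r² + 2dr cosθ).
d² + r² + 2dr cosθ = |CA|² = 0.0223312 m²;  d cosθ + r = +0.0059477 m.
|ω_lever| = |0.06·14.99·+0.0059477| / 0.0223312 = 0.23955 rad/s.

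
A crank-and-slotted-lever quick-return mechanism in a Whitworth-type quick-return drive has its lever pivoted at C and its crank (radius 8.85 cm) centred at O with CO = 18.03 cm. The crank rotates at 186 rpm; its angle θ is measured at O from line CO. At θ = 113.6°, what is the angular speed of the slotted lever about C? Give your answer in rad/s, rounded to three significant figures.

ω = 19.48 rad/s (from 186 rpm).
Crank pin A relative to C: A = (d + r cosθ, r sinθ); lever angle φ = atan2(r sinθ, d + r cosθ).
Differentiating tanφ: φ̇ = rω(d cosθ + r)/(d² + r² + 2dr cosθ).
d² + r² + 2dr cosθ = |CA|² = 0.027564 m²;  d cosθ + r = +0.016317 m.
|ω_lever| = |0.0885·19.48·+0.016317| / 0.027564 = 1.0204 rad/s.

1.02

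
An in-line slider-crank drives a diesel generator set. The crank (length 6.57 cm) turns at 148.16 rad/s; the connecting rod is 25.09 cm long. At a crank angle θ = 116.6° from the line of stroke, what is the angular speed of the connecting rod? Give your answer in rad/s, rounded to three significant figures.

17.9

ω = 148.2 rad/s
The rod makes angle φ with the slider axis where L sinφ = r sinθ; differentiating, L cosφ·φ̇ = r ω cosθ.
L cosφ = √(L² − r² sin²θ) = 0.24393 m.
|ω_rod| = r ω |cosθ| / √(L² − r² sin²θ) = 0.0657·148.2·0.44776/0.24393 = 17.868 rad/s.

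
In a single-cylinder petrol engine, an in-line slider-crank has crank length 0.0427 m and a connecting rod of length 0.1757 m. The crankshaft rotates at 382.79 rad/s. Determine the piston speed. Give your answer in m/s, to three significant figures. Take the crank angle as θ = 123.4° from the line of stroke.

ω = 382.8 rad/s
For an in-line slider-crank, x = r cosθ + √(L² − r² sin²θ), so v = −rω sinθ·[1 + r cosθ/√(L² − r² sin²θ)].
With r = 0.0427 m, L = 0.1757 m, θ = 123.4°: √(L² − r² sin²θ) = 0.17205 m.
v = −0.0427·382.8·0.83485·[1 + 0.0427·-0.55048/0.17205] = -11.781 m/s.
|v| = 11.781 m/s.

11.8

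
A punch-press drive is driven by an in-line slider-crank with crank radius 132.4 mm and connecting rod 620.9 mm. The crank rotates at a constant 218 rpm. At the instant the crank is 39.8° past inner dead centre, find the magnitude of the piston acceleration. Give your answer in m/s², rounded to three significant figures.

ω = 2π·218/60 = 22.83 rad/s
x(θ) = r cosθ + √(L² − r² sin²θ); with ω constant, a = ω²·d²x/dθ².
d²x/dθ² = −r cosθ − r²(cos2θ)/√u − r⁴ sin²2θ/(4u^{3/2}),  u = L² − r² sin²θ = 0.378334 m².
Substituting r = 0.1324 m, L = 0.6209 m, θ = 39.8°: d²x/dθ² = -0.10718 m.
a = ω²·d²x/dθ² = (22.83)²·(-0.10718) = -55.86 m/s²;  |a| = 55.86 m/s².

55.9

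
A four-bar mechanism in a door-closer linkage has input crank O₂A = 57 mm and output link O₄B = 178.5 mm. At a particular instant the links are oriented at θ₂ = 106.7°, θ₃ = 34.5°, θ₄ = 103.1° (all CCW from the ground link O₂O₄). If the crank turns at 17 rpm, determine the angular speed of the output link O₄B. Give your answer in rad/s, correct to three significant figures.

0.581

ω₂ = 1.78 rad/s (from 17 rpm).
Differentiating the loop-closure r₂e^{iθ₂}+r₃e^{iθ₃}=r₁+r₄e^{iθ₄} gives r₂ω₂e^{iθ₂}+r₃ω₃e^{iθ₃}=r₄ω₄e^{iθ₄}.
Eliminating the other unknown: ω₄ = r₂ω₂ sin(θ₂−θ₃) / [r₄ sin(θ₄−θ₃)].
Numerator sine = +0.95213; denominator sine = +0.93106.
Result = 0.057·1.78·(+0.95213) / (0.1785·(+0.93106)) = +0.58135 rad/s; magnitude 0.58135 rad/s.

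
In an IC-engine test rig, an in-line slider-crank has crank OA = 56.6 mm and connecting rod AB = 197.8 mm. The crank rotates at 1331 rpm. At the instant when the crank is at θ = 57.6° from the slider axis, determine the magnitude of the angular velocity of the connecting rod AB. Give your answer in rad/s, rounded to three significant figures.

22.0

ω = 139.4 rad/s (converted from 1331 rpm).
The rod makes angle φ with the slider axis where L sinφ = r sinθ; differentiating, L cosφ·φ̇ = r ω cosθ.
L cosφ = √(L² − r² sin²θ) = 0.19194 m.
|ω_rod| = r ω |cosθ| / √(L² − r² sin²θ) = 0.0566·139.4·0.53583/0.19194 = 22.023 rad/s.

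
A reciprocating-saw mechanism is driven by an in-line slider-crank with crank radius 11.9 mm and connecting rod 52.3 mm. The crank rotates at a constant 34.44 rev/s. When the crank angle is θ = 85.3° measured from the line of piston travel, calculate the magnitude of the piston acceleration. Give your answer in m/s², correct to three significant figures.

ω = 2π·34.4 = 216.4 rad/s
x(θ) = r cosθ + √(L² − r² sin²θ); with ω constant, a = ω²·d²x/dθ².
d²x/dθ² = −r cosθ − r²(cos2θ)/√u − r⁴ sin²2θ/(4u^{3/2}),  u = L² − r² sin²θ = 0.00259463 m².
Substituting r = 0.0119 m, L = 0.0523 m, θ = 85.3°: d²x/dθ² = +0.0017667 m.
a = ω²·d²x/dθ² = (216.4)²·(+0.0017667) = +82.726 m/s²;  |a| = 82.726 m/s².

82.7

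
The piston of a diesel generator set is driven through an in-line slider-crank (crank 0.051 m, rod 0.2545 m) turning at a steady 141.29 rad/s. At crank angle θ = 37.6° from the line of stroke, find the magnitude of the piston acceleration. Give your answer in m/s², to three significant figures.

861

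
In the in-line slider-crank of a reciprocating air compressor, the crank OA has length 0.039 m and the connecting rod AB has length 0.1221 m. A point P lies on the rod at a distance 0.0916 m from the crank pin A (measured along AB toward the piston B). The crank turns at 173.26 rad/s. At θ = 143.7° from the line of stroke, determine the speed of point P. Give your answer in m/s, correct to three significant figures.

ω = 173.3 rad/s.  Crank-pin speed |V_A| = rω = 6.7571 m/s, perpendicular to OA.
Rod angle: sinφ = −(r/L) sinθ ⇒ φ = -10.900°; ω_rod = −rω cosθ/√(L²−r²sin²θ) = +45.42 rad/s.
V_P = V_A + ω_rod × AP, with AP = 0.0916 m along the rod.
Components: V_Px = −rω sinθ − a·ω_rod·sinφ = -3.2136 m/s;  V_Py = rω cosθ + a·ω_rod·cosφ = -1.3603 m/s.
|V_P| = √(V_Px² + V_Py²) = 3.4896 m/s.

3.49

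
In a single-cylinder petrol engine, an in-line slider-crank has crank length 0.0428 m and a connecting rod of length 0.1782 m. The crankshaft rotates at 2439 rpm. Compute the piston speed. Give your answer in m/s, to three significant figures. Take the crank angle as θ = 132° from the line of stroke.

ω = 2π·2439/60 = 255.4 rad/s
For an in-line slider-crank, x = r cosθ + √(L² − r² sin²θ), so v = −rω sinθ·[1 + r cosθ/√(L² − r² sin²θ)].
With r = 0.0428 m, L = 0.1782 m, θ = 132°: √(L² − r² sin²θ) = 0.17534 m.
v = −0.0428·255.4·0.74314·[1 + 0.0428·-0.66913/0.17534] = -6.7969 m/s.
|v| = 6.7969 m/s.

6.80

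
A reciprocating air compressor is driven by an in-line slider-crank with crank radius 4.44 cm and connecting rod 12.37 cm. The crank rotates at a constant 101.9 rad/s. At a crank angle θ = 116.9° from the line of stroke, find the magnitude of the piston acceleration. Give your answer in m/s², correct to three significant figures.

308

ω = 101.9 rad/s
x(θ) = r cosθ + √(L² − r² sin²θ); with ω constant, a = ω²·d²x/dθ².
d²x/dθ² = −r cosθ − r²(cos2θ)/√u − r⁴ sin²2θ/(4u^{3/2}),  u = L² − r² sin²θ = 0.0137339 m².
Substituting r = 0.0444 m, L = 0.1237 m, θ = 116.9°: d²x/dθ² = +0.02963 m.
a = ω²·d²x/dθ² = (101.9)²·(+0.02963) = +307.67 m/s²;  |a| = 307.67 m/s².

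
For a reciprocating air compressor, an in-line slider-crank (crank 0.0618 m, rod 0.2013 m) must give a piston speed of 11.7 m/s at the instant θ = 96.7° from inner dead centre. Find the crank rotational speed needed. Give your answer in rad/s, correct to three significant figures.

198

For an in-line slider-crank, |v_piston| = rω|sinθ|·[1 + r cosθ/√(L² − r² sin²θ)].
With r = 0.0618 m, L = 0.2013 m, θ = 96.7°: the bracketed kinematic factor |dx/dθ| = 0.05907 m.
ω = v/|dx/dθ| = 11.7/0.05907 = 198.07 rad/s.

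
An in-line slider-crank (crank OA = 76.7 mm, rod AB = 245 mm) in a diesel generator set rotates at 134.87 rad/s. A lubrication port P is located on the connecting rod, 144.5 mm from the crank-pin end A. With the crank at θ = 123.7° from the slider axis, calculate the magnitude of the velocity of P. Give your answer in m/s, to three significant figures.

8.05

ω = 134.9 rad/s.  Crank-pin speed |V_A| = rω = 10.345 m/s, perpendicular to OA.
Rod angle: sinφ = −(r/L) sinθ ⇒ φ = -15.097°; ω_rod = −rω cosθ/√(L²−r²sin²θ) = +24.264 rad/s.
V_P = V_A + ω_rod × AP, with AP = 0.1445 m along the rod.
Components: V_Px = −rω sinθ − a·ω_rod·sinφ = -7.693 m/s;  V_Py = rω cosθ + a·ω_rod·cosφ = -2.3544 m/s.
|V_P| = √(V_Px² + V_Py²) = 8.0452 m/s.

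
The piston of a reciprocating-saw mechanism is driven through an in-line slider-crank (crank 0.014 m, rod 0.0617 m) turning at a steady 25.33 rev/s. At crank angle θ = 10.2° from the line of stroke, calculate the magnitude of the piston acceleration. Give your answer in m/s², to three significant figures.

425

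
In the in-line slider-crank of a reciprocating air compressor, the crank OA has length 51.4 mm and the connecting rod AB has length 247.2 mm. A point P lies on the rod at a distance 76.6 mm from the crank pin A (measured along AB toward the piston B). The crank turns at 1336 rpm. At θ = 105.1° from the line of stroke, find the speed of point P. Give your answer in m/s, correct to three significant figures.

ω = 139.9 rad/s.  Crank-pin speed |V_A| = rω = 7.1911 m/s, perpendicular to OA.
Rod angle: sinφ = −(r/L) sinθ ⇒ φ = -11.581°; ω_rod = −rω cosθ/√(L²−r²sin²θ) = +7.7357 rad/s.
V_P = V_A + ω_rod × AP, with AP = 0.0766 m along the rod.
Components: V_Px = −rω sinθ − a·ω_rod·sinφ = -6.8239 m/s;  V_Py = rω cosθ + a·ω_rod·cosφ = -1.2928 m/s.
|V_P| = √(V_Px² + V_Py²) = 6.9453 m/s.

6.95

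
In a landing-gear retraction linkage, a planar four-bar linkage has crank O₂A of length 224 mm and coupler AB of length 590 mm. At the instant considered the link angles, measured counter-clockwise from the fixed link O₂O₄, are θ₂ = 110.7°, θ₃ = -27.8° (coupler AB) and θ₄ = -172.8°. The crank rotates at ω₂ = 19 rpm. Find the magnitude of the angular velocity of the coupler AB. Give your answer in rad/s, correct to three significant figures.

ω₂ = 1.99 rad/s (from 19 rpm).
Differentiating the loop-closure r₂e^{iθ₂}+r₃e^{iθ₃}=r₁+r₄e^{iθ₄} gives r₂ω₂e^{iθ₂}+r₃ω₃e^{iθ₃}=r₄ω₄e^{iθ₄}.
Eliminating the other unknown: ω₃ = r₂ω₂ sin(θ₄−θ₂) / [r₃ sin(θ₃−θ₄)].
Numerator sine = +0.97237; denominator sine = +0.57358.
Result = 0.224·1.99·(+0.97237) / (0.59·(+0.57358)) = +1.2806 rad/s; magnitude 1.2806 rad/s.

1.28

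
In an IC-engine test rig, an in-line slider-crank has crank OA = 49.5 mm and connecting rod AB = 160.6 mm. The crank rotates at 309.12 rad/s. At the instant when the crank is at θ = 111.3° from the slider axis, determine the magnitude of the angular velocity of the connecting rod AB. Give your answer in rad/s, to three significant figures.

36.1

ω = 309.1 rad/s
The rod makes angle φ with the slider axis where L sinφ = r sinθ; differentiating, L cosφ·φ̇ = r ω cosθ.
L cosφ = √(L² − r² sin²θ) = 0.15384 m.
|ω_rod| = r ω |cosθ| / √(L² − r² sin²θ) = 0.0495·309.1·0.36325/0.15384 = 36.131 rad/s.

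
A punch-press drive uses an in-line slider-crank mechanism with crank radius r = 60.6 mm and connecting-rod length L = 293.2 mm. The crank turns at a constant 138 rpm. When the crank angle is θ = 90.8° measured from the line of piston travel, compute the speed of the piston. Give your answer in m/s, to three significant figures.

ω = 2π·138/60 = 14.45 rad/s
For an in-line slider-crank, x = r cosθ + √(L² − r² sin²θ), so v = −rω sinθ·[1 + r cosθ/√(L² − r² sin²θ)].
With r = 0.0606 m, L = 0.2932 m, θ = 90.8°: √(L² − r² sin²θ) = 0.28687 m.
v = −0.0606·14.45·0.99990·[1 + 0.0606·-0.01396/0.28687] = -0.87308 m/s.
|v| = 0.87308 m/s.

0.873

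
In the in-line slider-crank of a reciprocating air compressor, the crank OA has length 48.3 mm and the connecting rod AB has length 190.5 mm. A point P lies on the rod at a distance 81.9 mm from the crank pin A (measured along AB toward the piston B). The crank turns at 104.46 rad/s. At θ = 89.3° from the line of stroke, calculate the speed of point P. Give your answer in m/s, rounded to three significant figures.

5.05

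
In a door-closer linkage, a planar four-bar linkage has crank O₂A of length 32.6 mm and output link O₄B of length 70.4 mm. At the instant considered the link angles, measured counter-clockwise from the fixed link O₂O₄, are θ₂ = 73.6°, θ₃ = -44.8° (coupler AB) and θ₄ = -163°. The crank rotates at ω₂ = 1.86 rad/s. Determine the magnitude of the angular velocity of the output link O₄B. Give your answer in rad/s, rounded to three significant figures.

ω₂ = 1.86 rad/s
Differentiating the loop-closure r₂e^{iθ₂}+r₃e^{iθ₃}=r₁+r₄e^{iθ₄} gives r₂ω₂e^{iθ₂}+r₃ω₃e^{iθ₃}=r₄ω₄e^{iθ₄}.
Eliminating the other unknown: ω₄ = r₂ω₂ sin(θ₂−θ₃) / [r₄ sin(θ₄−θ₃)].
Numerator sine = +0.87965; denominator sine = -0.88130.
Result = 0.0326·1.86·(+0.87965) / (0.0704·(-0.88130)) = -0.85969 rad/s; magnitude 0.85969 rad/s.

0.860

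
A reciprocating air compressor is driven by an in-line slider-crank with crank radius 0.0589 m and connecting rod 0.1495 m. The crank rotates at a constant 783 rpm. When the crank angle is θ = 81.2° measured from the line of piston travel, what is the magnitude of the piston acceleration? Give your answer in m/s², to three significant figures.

100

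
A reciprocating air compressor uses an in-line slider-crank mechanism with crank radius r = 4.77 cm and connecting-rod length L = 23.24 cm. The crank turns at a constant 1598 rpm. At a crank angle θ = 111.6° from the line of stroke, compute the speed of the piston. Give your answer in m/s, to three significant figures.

ω = 2π·1598/60 = 167.3 rad/s
For an in-line slider-crank, x = r cosθ + √(L² − r² sin²θ), so v = −rω sinθ·[1 + r cosθ/√(L² − r² sin²θ)].
With r = 0.0477 m, L = 0.2324 m, θ = 111.6°: √(L² − r² sin²θ) = 0.22813 m.
v = −0.0477·167.3·0.92978·[1 + 0.0477·-0.36812/0.22813] = -6.8504 m/s.
|v| = 6.8504 m/s.

6.85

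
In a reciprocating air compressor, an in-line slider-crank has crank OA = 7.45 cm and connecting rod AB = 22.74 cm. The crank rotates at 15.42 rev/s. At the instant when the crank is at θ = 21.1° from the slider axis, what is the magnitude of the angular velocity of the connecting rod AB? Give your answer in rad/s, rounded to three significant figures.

ω = 96.89 rad/s (converted from 15.42 rev/s).
The rod makes angle φ with the slider axis where L sinφ = r sinθ; differentiating, L cosφ·φ̇ = r ω cosθ.
L cosφ = √(L² − r² sin²θ) = 0.22581 m.
|ω_rod| = r ω |cosθ| / √(L² − r² sin²θ) = 0.0745·96.89·0.93295/0.22581 = 29.822 rad/s.

29.8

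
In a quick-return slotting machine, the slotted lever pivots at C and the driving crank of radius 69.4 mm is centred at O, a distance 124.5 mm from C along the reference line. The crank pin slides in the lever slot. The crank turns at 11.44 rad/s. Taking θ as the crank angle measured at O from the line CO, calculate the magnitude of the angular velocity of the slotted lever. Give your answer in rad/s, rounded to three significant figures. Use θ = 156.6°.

ω = 11.44 rad/s
Crank pin A relative to C: A = (d + r cosθ, r sinθ); lever angle φ = atan2(r sinθ, d + r cosθ).
Differentiating tanφ: φ̇ = rω(d cosθ + r)/(d² + r² + 2dr cosθ).
d² + r² + 2dr cosθ = |CA|² = 0.00445726 m²;  d cosθ + r = -0.04486 m.
|ω_lever| = |0.0694·11.44·-0.04486| / 0.00445726 = 7.9906 rad/s.

7.99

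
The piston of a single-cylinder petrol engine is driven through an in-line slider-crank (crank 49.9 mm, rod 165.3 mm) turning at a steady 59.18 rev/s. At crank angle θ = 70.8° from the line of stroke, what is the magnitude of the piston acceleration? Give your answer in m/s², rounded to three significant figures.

587

ω = 2π·59.2 = 371.8 rad/s
x(θ) = r cosθ + √(L² − r² sin²θ); with ω constant, a = ω²·d²x/dθ².
d²x/dθ² = −r cosθ − r²(cos2θ)/√u − r⁴ sin²2θ/(4u^{3/2}),  u = L² − r² sin²θ = 0.0251034 m².
Substituting r = 0.0499 m, L = 0.1653 m, θ = 70.8°: d²x/dθ² = -0.0042445 m.
a = ω²·d²x/dθ² = (371.8)²·(-0.0042445) = -586.86 m/s²;  |a| = 586.86 m/s².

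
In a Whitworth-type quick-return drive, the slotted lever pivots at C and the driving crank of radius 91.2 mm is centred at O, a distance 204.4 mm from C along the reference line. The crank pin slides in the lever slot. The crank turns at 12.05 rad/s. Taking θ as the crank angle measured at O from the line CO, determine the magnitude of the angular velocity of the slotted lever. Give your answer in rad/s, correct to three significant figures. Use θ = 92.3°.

ω = 12.05 rad/s
Crank pin A relative to C: A = (d + r cosθ, r sinθ); lever angle φ = atan2(r sinθ, d + r cosθ).
Differentiating tanφ: φ̇ = rω(d cosθ + r)/(d² + r² + 2dr cosθ).
d² + r² + 2dr cosθ = |CA|² = 0.0486006 m²;  d cosθ + r = +0.082997 m.
|ω_lever| = |0.0912·12.05·+0.082997| / 0.0486006 = 1.8767 rad/s.

1.88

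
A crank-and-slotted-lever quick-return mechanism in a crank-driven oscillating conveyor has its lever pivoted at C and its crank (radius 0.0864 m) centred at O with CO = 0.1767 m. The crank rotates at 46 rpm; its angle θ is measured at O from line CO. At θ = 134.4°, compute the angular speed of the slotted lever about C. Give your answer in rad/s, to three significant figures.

ω = 4.817 rad/s (from 46 rpm).
Crank pin A relative to C: A = (d + r cosθ, r sinθ); lever angle φ = atan2(r sinθ, d + r cosθ).
Differentiating tanφ: φ̇ = rω(d cosθ + r)/(d² + r² + 2dr cosθ).
d² + r² + 2dr cosθ = |CA|² = 0.0173245 m²;  d cosθ + r = -0.037231 m.
|ω_lever| = |0.0864·4.817·-0.037231| / 0.0173245 = 0.89441 rad/s.

0.894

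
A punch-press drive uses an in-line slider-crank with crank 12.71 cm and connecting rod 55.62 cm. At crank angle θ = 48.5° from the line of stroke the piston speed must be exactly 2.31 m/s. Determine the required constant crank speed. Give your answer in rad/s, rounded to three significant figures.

21.0

For an in-line slider-crank, |v_piston| = rω|sinθ|·[1 + r cosθ/√(L² − r² sin²θ)].
With r = 0.1271 m, L = 0.5562 m, θ = 48.5°: the bracketed kinematic factor |dx/dθ| = 0.10982 m.
ω = v/|dx/dθ| = 2.31/0.10982 = 21.034 rad/s.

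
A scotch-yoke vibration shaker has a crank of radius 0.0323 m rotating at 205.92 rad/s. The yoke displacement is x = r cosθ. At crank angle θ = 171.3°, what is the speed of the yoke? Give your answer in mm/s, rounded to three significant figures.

ω = 205.9 rad/s
x = r cosθ ⇒ ẋ = −rω sinθ.
|v| = rω|sinθ| = 0.0323·205.9·|sin 171.3°| = 1.0061 m/s = 1006.1 mm/s.

1010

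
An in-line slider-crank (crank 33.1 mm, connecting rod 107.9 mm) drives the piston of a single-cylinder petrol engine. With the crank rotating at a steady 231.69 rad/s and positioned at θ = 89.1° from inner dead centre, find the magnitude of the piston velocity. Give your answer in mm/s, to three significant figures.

7710

ω = 231.7 rad/s
For an in-line slider-crank, x = r cosθ + √(L² − r² sin²θ), so v = −rω sinθ·[1 + r cosθ/√(L² − r² sin²θ)].
With r = 0.0331 m, L = 0.1079 m, θ = 89.1°: √(L² − r² sin²θ) = 0.1027 m.
v = −0.0331·231.7·0.99988·[1 + 0.0331·0.01571/0.1027] = -7.7068 m/s.
|v| = 7.7068 m/s = 7706.8 mm/s.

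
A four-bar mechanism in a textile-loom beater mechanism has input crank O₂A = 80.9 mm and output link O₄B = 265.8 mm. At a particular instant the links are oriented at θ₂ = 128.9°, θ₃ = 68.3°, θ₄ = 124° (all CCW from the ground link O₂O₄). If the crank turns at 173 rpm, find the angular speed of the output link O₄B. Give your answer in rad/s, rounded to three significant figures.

5.82

ω₂ = 18.12 rad/s (from 173 rpm).
Differentiating the loop-closure r₂e^{iθ₂}+r₃e^{iθ₃}=r₁+r₄e^{iθ₄} gives r₂ω₂e^{iθ₂}+r₃ω₃e^{iθ₃}=r₄ω₄e^{iθ₄}.
Eliminating the other unknown: ω₄ = r₂ω₂ sin(θ₂−θ₃) / [r₄ sin(θ₄−θ₃)].
Numerator sine = +0.87121; denominator sine = +0.82610.
Result = 0.0809·18.12·(+0.87121) / (0.2658·(+0.82610)) = +5.8152 rad/s; magnitude 5.8152 rad/s.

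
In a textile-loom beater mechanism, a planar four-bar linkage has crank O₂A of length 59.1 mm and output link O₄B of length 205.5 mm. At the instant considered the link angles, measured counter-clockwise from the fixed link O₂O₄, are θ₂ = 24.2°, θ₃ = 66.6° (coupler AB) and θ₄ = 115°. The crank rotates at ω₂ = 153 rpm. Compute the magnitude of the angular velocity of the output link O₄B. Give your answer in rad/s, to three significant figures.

ω₂ = 16.02 rad/s (from 153 rpm).
Differentiating the loop-closure r₂e^{iθ₂}+r₃e^{iθ₃}=r₁+r₄e^{iθ₄} gives r₂ω₂e^{iθ₂}+r₃ω₃e^{iθ₃}=r₄ω₄e^{iθ₄}.
Eliminating the other unknown: ω₄ = r₂ω₂ sin(θ₂−θ₃) / [r₄ sin(θ₄−θ₃)].
Numerator sine = -0.67430; denominator sine = +0.74780.
Result = 0.0591·16.02·(-0.67430) / (0.2055·(+0.74780)) = -4.155 rad/s; magnitude 4.155 rad/s.

4.15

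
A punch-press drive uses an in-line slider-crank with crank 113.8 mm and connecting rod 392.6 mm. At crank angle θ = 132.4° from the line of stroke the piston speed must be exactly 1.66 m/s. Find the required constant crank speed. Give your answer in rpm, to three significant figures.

For an in-line slider-crank, |v_piston| = rω|sinθ|·[1 + r cosθ/√(L² − r² sin²θ)].
With r = 0.1138 m, L = 0.3926 m, θ = 132.4°: the bracketed kinematic factor |dx/dθ| = 0.067221 m.
ω = v/|dx/dθ| = 1.66/0.067221 = 24.695 rad/s.
N = 60ω/(2π) = 235.82 rpm.

236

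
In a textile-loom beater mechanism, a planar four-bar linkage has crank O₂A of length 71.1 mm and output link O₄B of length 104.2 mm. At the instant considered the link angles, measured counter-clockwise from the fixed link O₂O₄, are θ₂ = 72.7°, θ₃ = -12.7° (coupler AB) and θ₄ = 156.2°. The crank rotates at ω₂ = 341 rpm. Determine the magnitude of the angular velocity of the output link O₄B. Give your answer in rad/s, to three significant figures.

126

ω₂ = 35.71 rad/s (from 341 rpm).
Differentiating the loop-closure r₂e^{iθ₂}+r₃e^{iθ₃}=r₁+r₄e^{iθ₄} gives r₂ω₂e^{iθ₂}+r₃ω₃e^{iθ₃}=r₄ω₄e^{iθ₄}.
Eliminating the other unknown: ω₄ = r₂ω₂ sin(θ₂−θ₃) / [r₄ sin(θ₄−θ₃)].
Numerator sine = +0.99678; denominator sine = +0.19252.
Result = 0.0711·35.71·(+0.99678) / (0.1042·(+0.19252)) = +126.15 rad/s; magnitude 126.15 rad/s.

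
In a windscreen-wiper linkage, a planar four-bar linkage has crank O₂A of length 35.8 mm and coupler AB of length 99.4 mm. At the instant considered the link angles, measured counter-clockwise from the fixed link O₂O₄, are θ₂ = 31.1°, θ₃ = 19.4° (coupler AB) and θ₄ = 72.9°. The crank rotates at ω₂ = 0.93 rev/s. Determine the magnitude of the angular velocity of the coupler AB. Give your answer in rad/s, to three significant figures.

ω₂ = 5.843 rad/s (from 0.93 rev/s).
Differentiating the loop-closure r₂e^{iθ₂}+r₃e^{iθ₃}=r₁+r₄e^{iθ₄} gives r₂ω₂e^{iθ₂}+r₃ω₃e^{iθ₃}=r₄ω₄e^{iθ₄}.
Eliminating the other unknown: ω₃ = r₂ω₂ sin(θ₄−θ₂) / [r₃ sin(θ₃−θ₄)].
Numerator sine = +0.66653; denominator sine = -0.80386.
Result = 0.0358·5.843·(+0.66653) / (0.0994·(-0.80386)) = -1.745 rad/s; magnitude 1.745 rad/s.

1.75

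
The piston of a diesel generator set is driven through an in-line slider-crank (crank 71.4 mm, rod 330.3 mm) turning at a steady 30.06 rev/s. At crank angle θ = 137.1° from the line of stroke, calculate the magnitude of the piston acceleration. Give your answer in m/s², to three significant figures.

1820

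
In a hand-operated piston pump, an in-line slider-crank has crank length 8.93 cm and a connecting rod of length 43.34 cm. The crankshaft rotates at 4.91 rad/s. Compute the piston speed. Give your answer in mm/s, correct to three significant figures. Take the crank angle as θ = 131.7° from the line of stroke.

282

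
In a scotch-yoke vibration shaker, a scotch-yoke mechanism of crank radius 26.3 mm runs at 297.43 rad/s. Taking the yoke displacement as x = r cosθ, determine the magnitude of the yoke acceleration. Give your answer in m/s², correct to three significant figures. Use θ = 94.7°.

191

ω = 297.4 rad/s
x = r cosθ ⇒ ẍ = −rω² cosθ (ω constant).
|a| = rω²|cosθ| = 0.0263·(297.4)²·|cos 94.7°| = 190.64 m/s².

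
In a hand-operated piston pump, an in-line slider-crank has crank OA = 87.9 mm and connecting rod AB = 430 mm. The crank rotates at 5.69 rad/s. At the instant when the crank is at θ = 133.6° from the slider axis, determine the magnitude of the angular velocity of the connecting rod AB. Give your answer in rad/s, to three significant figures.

0.811

ω = 5.69 rad/s
The rod makes angle φ with the slider axis where L sinφ = r sinθ; differentiating, L cosφ·φ̇ = r ω cosθ.
L cosφ = √(L² − r² sin²θ) = 0.42526 m.
|ω_rod| = r ω |cosθ| / √(L² − r² sin²θ) = 0.0879·5.69·0.68962/0.42526 = 0.81106 rad/s.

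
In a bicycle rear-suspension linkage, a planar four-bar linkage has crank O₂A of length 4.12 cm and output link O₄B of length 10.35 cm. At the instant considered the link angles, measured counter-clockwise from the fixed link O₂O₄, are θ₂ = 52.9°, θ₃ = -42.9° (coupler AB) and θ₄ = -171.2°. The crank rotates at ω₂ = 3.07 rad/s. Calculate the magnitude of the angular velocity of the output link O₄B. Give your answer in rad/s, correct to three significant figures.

ω₂ = 3.07 rad/s
Differentiating the loop-closure r₂e^{iθ₂}+r₃e^{iθ₃}=r₁+r₄e^{iθ₄} gives r₂ω₂e^{iθ₂}+r₃ω₃e^{iθ₃}=r₄ω₄e^{iθ₄}.
Eliminating the other unknown: ω₄ = r₂ω₂ sin(θ₂−θ₃) / [r₄ sin(θ₄−θ₃)].
Numerator sine = +0.99488; denominator sine = -0.78478.
Result = 0.0412·3.07·(+0.99488) / (0.1035·(-0.78478)) = -1.5492 rad/s; magnitude 1.5492 rad/s.

1.55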